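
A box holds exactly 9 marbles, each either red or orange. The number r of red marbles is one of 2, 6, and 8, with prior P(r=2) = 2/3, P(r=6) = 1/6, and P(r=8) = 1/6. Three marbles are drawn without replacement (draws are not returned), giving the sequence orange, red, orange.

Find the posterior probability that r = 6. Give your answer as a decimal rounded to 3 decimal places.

0.097

The likelihood of the observed sequence under each hypothesis: P(data | r = 2) = (7/9)(2/8)(6/7) = 1/6; P(data | r = 6) = (3/9)(6/8)(2/7) = 1/14; P(data | r = 8) = (1/9)(8/8)(0/7) = 0.
Weighting by the prior gives 2/3 · 1/6 = 1/9, 1/6 · 1/14 = 1/84, 1/6 · 0 = 0; with total 31/252.
Therefore the posterior P(r = 6 | data) = (1/84) / (31/252) = 3/31.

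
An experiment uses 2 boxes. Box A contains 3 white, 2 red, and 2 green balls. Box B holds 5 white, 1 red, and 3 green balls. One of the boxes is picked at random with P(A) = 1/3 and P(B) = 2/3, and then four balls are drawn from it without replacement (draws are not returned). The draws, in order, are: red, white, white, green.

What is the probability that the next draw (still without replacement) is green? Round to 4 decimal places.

0.3721

Under each hypothesis, the probability of the observed sequence is: P(data | box A) = (2/7)(3/6)(2/5)(2/4) = 0.028571; P(data | box B) = (1/9)(5/8)(4/7)(3/6) = 0.019841.
Weighting by the prior gives 1/3 · 0.028571 = 0.0095238, 2/3 · 0.019841 = 0.013228; summing to 0.022751.
Dividing through by the total gives posterior P(box A | data) = 0.4186, P(box B | data) = 0.5814.
The predictive probability is P(green next | data) = (1/3)(0.4186) + (2/5)(0.5814) = 0.37209.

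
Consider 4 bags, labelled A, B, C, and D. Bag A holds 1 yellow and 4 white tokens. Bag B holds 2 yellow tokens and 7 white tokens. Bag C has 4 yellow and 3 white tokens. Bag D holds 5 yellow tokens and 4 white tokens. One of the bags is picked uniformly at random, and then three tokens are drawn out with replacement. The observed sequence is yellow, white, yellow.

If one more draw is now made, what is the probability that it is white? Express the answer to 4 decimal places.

0.5076

Under each hypothesis, the probability of the observed sequence is: P(data | bag A) = (1/5)(4/5)(1/5) = 0.032; P(data | bag B) = (2/9)(7/9)(2/9) = 0.038409; P(data | bag C) = (4/7)(3/7)(4/7) = 0.13994; P(data | bag D) = (5/9)(4/9)(5/9) = 0.13717.
Multiplying each by its prior: 1/4 · 0.032 = 0.008, 1/4 · 0.038409 = 0.0096022, 1/4 · 0.13994 = 0.034985, 1/4 · 0.13717 = 0.034294; these sum to 0.086881.
The posterior is then P(bag A | data) = 0.09208, P(bag B | data) = 0.11052, P(bag C | data) = 0.40268, P(bag D | data) = 0.39472.
So P(white next | data) = Σ P(white next | H) P(H | data) = (4/5)(0.09208) + (7/9)(0.11052) + (3/7)(0.40268) + (4/9)(0.39472) = 0.50763.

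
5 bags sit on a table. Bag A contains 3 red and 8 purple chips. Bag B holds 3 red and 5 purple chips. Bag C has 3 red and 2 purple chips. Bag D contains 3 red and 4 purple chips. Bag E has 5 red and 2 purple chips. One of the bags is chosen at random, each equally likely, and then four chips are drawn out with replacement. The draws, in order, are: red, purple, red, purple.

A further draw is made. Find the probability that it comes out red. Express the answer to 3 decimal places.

0.479

Compute the likelihood of the observed sequence for each case: P(data | bag A) = (3/11)(8/11)(3/11)(8/11) = 0.039342; P(data | bag B) = (3/8)(5/8)(3/8)(5/8) = 0.054932; P(data | bag C) = (3/5)(2/5)(3/5)(2/5) = 0.0576; P(data | bag D) = (3/7)(4/7)(3/7)(4/7) = 0.059975; P(data | bag E) = (5/7)(2/7)(5/7)(2/7) = 0.041649.
Multiplying each by its prior: 1/5 · 0.039342 = 0.0078683, 1/5 · 0.054932 = 0.010986, 1/5 · 0.0576 = 0.01152, 1/5 · 0.059975 = 0.011995, 1/5 · 0.041649 = 0.0083299; summing to 0.0507.
Dividing through by the total gives posterior P(bag A | data) = 0.1552, P(bag B | data) = 0.21669, P(bag C | data) = 0.22722, P(bag D | data) = 0.23659, P(bag E | data) = 0.1643.
The predictive probability is P(red next | data) = (3/11)(0.1552) + (3/8)(0.21669) + (3/5)(0.22722) + (3/7)(0.23659) + (5/7)(0.1643) = 0.47867.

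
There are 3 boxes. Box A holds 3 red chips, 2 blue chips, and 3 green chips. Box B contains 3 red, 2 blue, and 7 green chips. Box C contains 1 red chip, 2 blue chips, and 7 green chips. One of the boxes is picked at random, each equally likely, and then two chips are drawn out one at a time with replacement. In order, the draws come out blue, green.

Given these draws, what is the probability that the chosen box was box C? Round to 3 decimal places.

For each hypothesis, P(data | H) works out to: P(data | box A) = (2/8)(3/8) = 0.09375; P(data | box B) = (2/12)(7/12) = 0.097222; P(data | box C) = (2/10)(7/10) = 0.14.
Weighting by the prior gives 1/3 · 0.09375 = 0.03125, 1/3 · 0.097222 = 0.032407, 1/3 · 0.14 = 0.046667; with total 0.11032.
So P(box C | data) = (0.046667) / (0.11032) = 0.423.

0.423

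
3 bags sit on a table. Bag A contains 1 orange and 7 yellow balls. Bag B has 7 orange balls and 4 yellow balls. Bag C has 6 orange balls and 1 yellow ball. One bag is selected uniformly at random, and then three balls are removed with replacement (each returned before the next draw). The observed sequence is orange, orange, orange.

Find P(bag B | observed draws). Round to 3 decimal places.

0.290

Compute the likelihood of the observed sequence for each case: P(data | bag A) = (1/8)(1/8)(1/8) = 0.0019531; P(data | bag B) = (7/11)(7/11)(7/11) = 0.2577; P(data | bag C) = (6/7)(6/7)(6/7) = 0.62974.
Weighting by the prior gives 1/3 · 0.0019531 = 0.00065104, 1/3 · 0.2577 = 0.0859, 1/3 · 0.62974 = 0.20991; summing to 0.29646.
So P(bag B | data) = (0.0859) / (0.29646) = 0.28975.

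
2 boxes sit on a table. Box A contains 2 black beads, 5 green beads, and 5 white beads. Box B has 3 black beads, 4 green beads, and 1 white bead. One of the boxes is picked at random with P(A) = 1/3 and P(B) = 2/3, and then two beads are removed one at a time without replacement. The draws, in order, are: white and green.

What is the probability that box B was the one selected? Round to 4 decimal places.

0.4300

Compute the likelihood of the observed sequence for each case: P(data | box A) = (5/12)(5/11) = 0.18939; P(data | box B) = (1/8)(4/7) = 0.071429.
Multiplying each by its prior: 1/3 · 0.18939 = 0.063131, 2/3 · 0.071429 = 0.047619; with total 0.11075.
Therefore the posterior P(box B | data) = (0.047619) / (0.11075) = 0.42997.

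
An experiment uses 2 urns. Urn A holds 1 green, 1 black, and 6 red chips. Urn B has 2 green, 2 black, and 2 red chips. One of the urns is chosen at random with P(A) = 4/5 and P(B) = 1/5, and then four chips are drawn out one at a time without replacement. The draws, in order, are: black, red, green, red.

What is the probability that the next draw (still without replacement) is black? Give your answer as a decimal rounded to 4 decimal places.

Compute the likelihood of the observed sequence for each case: P(data | urn A) = (1/8)(6/7)(1/6)(5/5) = 0.017857; P(data | urn B) = (2/6)(2/5)(2/4)(1/3) = 0.022222.
Multiplying each by its prior: 4/5 · 0.017857 = 0.014286, 1/5 · 0.022222 = 0.0044444; these sum to 0.01873.
The posterior is then P(urn A | data) = 0.76271, P(urn B | data) = 0.23729.
The predictive probability is P(black next | data) = (0)(0.76271) + (1/2)(0.23729) = 0.11864.

0.1186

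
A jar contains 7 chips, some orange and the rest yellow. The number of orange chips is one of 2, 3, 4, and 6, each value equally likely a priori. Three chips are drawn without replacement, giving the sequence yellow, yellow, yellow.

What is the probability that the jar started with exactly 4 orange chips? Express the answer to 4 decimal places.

0.0667

Under each hypothesis, the probability of the observed sequence is: P(data | r = 2) = (5/7)(4/6)(3/5) = 2/7; P(data | r = 3) = (4/7)(3/6)(2/5) = 4/35; P(data | r = 4) = (3/7)(2/6)(1/5) = 1/35; P(data | r = 6) = (1/7)(0/6) = 0.
The prior-weighted likelihoods are 1/4 · 2/7 = 1/14, 1/4 · 4/35 = 1/35, 1/4 · 1/35 = 1/140, 1/4 · 0 = 0; summing to 3/28.
Therefore the posterior P(r = 4 | data) = (1/140) / (3/28) = 1/15.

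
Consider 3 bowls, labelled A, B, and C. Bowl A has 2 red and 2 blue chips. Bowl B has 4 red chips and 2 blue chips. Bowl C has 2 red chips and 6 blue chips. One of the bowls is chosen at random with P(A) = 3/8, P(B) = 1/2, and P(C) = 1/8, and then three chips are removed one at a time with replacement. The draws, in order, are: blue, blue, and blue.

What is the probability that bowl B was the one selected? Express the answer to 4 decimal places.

For each hypothesis, P(data | H) works out to: P(data | bowl A) = (2/4)(2/4)(2/4) = 0.125; P(data | bowl B) = (2/6)(2/6)(2/6) = 0.037037; P(data | bowl C) = (6/8)(6/8)(6/8) = 0.42188.
Weighting by the prior gives 3/8 · 0.125 = 0.046875, 1/2 · 0.037037 = 0.018519, 1/8 · 0.42188 = 0.052734; these sum to 0.11813.
Therefore the posterior P(bowl B | data) = (0.018519) / (0.11813) = 0.15677.

0.1568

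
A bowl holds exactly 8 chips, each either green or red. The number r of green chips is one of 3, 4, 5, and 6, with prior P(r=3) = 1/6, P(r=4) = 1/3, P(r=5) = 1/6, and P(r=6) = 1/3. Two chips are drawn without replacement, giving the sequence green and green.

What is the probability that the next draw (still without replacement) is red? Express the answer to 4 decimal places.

0.4636

Compute the likelihood of the observed sequence for each case: P(data | r = 3) = (3/8)(2/7) = 3/28; P(data | r = 4) = (4/8)(3/7) = 3/14; P(data | r = 5) = (5/8)(4/7) = 5/14; P(data | r = 6) = (6/8)(5/7) = 15/28.
The prior-weighted likelihoods are 1/6 · 3/28 = 1/56, 1/3 · 3/14 = 1/14, 1/6 · 5/14 = 5/84, 1/3 · 15/28 = 5/28; with total 55/168.
Normalising, the posterior is P(r = 3 | data) = 3/55, P(r = 4 | data) = 12/55, P(r = 5 | data) = 2/11, P(r = 6 | data) = 6/11.
So P(red next | data) = Σ P(red next | H) P(H | data) = (5/6)(3/55) + (2/3)(12/55) + (1/2)(2/11) + (1/3)(6/11) = 51/110.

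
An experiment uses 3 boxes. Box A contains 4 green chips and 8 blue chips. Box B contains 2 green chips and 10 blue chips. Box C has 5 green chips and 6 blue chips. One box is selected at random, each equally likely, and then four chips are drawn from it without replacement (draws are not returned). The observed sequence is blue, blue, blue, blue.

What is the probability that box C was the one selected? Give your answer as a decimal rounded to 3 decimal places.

For each hypothesis, P(data | H) works out to: P(data | box A) = (8/12)(7/11)(6/10)(5/9) = 14/99; P(data | box B) = (10/12)(9/11)(8/10)(7/9) = 14/33; P(data | box C) = (6/11)(5/10)(4/9)(3/8) = 1/22.
Weighting by the prior gives 1/3 · 14/99 = 14/297, 1/3 · 14/33 = 14/99, 1/3 · 1/22 = 1/66; with total 11/54.
Hence P(box C | data) = (1/66) / (11/54) = 9/121.

0.074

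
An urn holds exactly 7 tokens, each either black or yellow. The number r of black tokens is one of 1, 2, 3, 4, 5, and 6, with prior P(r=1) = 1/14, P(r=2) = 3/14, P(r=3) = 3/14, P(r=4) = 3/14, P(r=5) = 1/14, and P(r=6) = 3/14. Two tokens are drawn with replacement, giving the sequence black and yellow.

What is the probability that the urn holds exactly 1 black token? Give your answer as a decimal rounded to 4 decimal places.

0.0441

The likelihood of the observed sequence under each hypothesis: P(data | r = 1) = (1/7)(6/7) = 6/49; P(data | r = 2) = (2/7)(5/7) = 10/49; P(data | r = 3) = (3/7)(4/7) = 12/49; P(data | r = 4) = (4/7)(3/7) = 12/49; P(data | r = 5) = (5/7)(2/7) = 10/49; P(data | r = 6) = (6/7)(1/7) = 6/49.
The prior-weighted likelihoods are 1/14 · 6/49 = 3/343, 3/14 · 10/49 = 15/343, 3/14 · 12/49 = 18/343, 3/14 · 12/49 = 18/343, 1/14 · 10/49 = 5/343, 3/14 · 6/49 = 9/343; with total 68/343.
By Bayes' rule, P(r = 1 | data) = (3/343) / (68/343) = 3/68.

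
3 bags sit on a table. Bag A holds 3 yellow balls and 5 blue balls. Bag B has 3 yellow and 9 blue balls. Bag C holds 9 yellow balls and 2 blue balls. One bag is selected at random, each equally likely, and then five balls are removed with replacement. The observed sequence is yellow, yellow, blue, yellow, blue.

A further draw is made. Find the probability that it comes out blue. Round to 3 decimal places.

For each hypothesis, P(data | H) works out to: P(data | bag A) = (3/8)(3/8)(5/8)(3/8)(5/8) = 0.020599; P(data | bag B) = (3/12)(3/12)(9/12)(3/12)(9/12) = 0.0087891; P(data | bag C) = (9/11)(9/11)(2/11)(9/11)(2/11) = 0.018106.
Multiplying each by its prior: 1/3 · 0.020599 = 0.0068665, 1/3 · 0.0087891 = 0.0029297, 1/3 · 0.018106 = 0.0060354; these sum to 0.015831.
Dividing through by the total gives posterior P(bag A | data) = 0.43372, P(bag B | data) = 0.18505, P(bag C | data) = 0.38122.
Averaging over the posterior, P(blue next | data) = (5/8)(0.43372) + (3/4)(0.18505) + (2/11)(0.38122) = 0.47918.

0.479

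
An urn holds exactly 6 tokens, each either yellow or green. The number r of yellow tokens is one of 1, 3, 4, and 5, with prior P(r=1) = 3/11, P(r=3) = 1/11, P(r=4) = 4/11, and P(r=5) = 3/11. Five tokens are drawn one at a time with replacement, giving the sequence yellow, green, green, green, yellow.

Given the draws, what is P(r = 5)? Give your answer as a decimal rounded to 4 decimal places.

Under each hypothesis, the probability of the observed sequence is: P(data | r = 1) = (1/6)(5/6)(5/6)(5/6)(1/6) = 0.016075; P(data | r = 3) = (3/6)(3/6)(3/6)(3/6)(3/6) = 0.03125; P(data | r = 4) = (4/6)(2/6)(2/6)(2/6)(4/6) = 0.016461; P(data | r = 5) = (5/6)(1/6)(1/6)(1/6)(5/6) = 0.003215.
The prior-weighted likelihoods are 3/11 · 0.016075 = 0.0043841, 1/11 · 0.03125 = 0.0028409, 4/11 · 0.016461 = 0.0059858, 3/11 · 0.003215 = 0.00087682; these sum to 0.014088.
Hence P(r = 5 | data) = (0.00087682) / (0.014088) = 0.062241.

0.0622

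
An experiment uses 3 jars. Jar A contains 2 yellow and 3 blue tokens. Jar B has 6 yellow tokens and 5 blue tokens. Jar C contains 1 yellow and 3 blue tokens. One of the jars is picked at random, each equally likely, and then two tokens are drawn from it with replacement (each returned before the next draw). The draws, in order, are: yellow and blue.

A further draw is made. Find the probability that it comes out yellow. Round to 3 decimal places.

0.412

Under each hypothesis, the probability of the observed sequence is: P(data | jar A) = (2/5)(3/5) = 0.24; P(data | jar B) = (6/11)(5/11) = 0.24793; P(data | jar C) = (1/4)(3/4) = 0.1875.
The prior-weighted likelihoods are 1/3 · 0.24 = 0.08, 1/3 · 0.24793 = 0.082645, 1/3 · 0.1875 = 0.0625; these sum to 0.22514.
The posterior is then P(jar A | data) = 0.35533, P(jar B | data) = 0.36707, P(jar C | data) = 0.2776.
Averaging over the posterior, P(yellow next | data) = (2/5)(0.35533) + (6/11)(0.36707) + (1/4)(0.2776) = 0.41175.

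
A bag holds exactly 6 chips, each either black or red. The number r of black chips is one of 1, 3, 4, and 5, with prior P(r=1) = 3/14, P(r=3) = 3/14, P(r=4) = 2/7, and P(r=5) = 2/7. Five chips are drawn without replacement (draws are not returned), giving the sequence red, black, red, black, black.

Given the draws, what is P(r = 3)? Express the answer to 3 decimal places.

For each hypothesis, P(data | H) works out to: P(data | r = 1) = (5/6)(1/5)(4/4)(0/3) = 0; P(data | r = 3) = (3/6)(3/5)(2/4)(2/3)(1/2) = 1/20; P(data | r = 4) = (2/6)(4/5)(1/4)(3/3)(2/2) = 1/15; P(data | r = 5) = (1/6)(5/5)(0/4) = 0.
The prior-weighted likelihoods are 3/14 · 0 = 0, 3/14 · 1/20 = 3/280, 2/7 · 1/15 = 2/105, 2/7 · 0 = 0; summing to 5/168.
Therefore the posterior P(r = 3 | data) = (3/280) / (5/168) = 9/25.

0.360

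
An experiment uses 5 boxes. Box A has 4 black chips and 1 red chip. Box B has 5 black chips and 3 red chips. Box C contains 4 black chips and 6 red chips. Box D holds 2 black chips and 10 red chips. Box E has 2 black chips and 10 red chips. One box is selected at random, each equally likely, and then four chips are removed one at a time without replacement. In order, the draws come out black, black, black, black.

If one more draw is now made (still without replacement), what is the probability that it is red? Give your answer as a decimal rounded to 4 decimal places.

The likelihood of the observed sequence under each hypothesis: P(data | box A) = (4/5)(3/4)(2/3)(1/2) = 0.2; P(data | box B) = (5/8)(4/7)(3/6)(2/5) = 0.071429; P(data | box C) = (4/10)(3/9)(2/8)(1/7) = 0.0047619; P(data | box D) = (2/12)(1/11)(0/10) = 0; P(data | box E) = (2/12)(1/11)(0/10) = 0.
The prior-weighted likelihoods are 1/5 · 0.2 = 0.04, 1/5 · 0.071429 = 0.014286, 1/5 · 0.0047619 = 0.00095238, 1/5 · 0 = 0, 1/5 · 0 = 0; summing to 0.055238.
The posterior is then P(box A | data) = 0.72414, P(box B | data) = 0.25862, P(box C | data) = 0.017241, P(box D | data) = 0, P(box E | data) = 0.
So P(red next | data) = Σ P(red next | H) P(H | data) = (1)(0.72414) + (3/4)(0.25862) + (1)(0.017241) = 0.93534.

0.9353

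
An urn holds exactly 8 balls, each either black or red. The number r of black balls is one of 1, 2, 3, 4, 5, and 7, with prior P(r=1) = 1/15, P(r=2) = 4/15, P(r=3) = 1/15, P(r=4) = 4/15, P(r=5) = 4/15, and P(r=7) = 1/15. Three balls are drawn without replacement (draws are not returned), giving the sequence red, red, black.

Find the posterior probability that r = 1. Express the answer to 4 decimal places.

For each hypothesis, P(data | H) works out to: P(data | r = 1) = (7/8)(6/7)(1/6) = 1/8; P(data | r = 2) = (6/8)(5/7)(2/6) = 5/28; P(data | r = 3) = (5/8)(4/7)(3/6) = 5/28; P(data | r = 4) = (4/8)(3/7)(4/6) = 1/7; P(data | r = 5) = (3/8)(2/7)(5/6) = 5/56; P(data | r = 7) = (1/8)(0/7) = 0.
The prior-weighted likelihoods are 1/15 · 1/8 = 1/120, 4/15 · 5/28 = 1/21, 1/15 · 5/28 = 1/84, 4/15 · 1/7 = 4/105, 4/15 · 5/56 = 1/42, 1/15 · 0 = 0; summing to 109/840.
Therefore the posterior P(r = 1 | data) = (1/120) / (109/840) = 7/109.

0.0642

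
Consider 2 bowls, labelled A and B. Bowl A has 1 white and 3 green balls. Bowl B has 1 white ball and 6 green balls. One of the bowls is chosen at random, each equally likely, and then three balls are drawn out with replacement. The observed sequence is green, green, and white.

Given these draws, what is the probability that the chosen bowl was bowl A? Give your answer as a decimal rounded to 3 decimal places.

Under each hypothesis, the probability of the observed sequence is: P(data | bowl A) = (3/4)(3/4)(1/4) = 0.14062; P(data | bowl B) = (6/7)(6/7)(1/7) = 0.10496.
The prior-weighted likelihoods are 1/2 · 0.14062 = 0.070312, 1/2 · 0.10496 = 0.052478; with total 0.12279.
By Bayes' rule, P(bowl A | data) = (0.070312) / (0.12279) = 0.57262.

0.573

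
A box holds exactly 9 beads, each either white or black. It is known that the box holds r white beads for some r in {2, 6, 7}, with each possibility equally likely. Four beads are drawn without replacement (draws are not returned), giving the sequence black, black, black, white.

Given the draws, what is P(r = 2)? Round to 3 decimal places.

0.921

The likelihood of the observed sequence under each hypothesis: P(data | r = 2) = (7/9)(6/8)(5/7)(2/6) = 5/36; P(data | r = 6) = (3/9)(2/8)(1/7)(6/6) = 1/84; P(data | r = 7) = (2/9)(1/8)(0/7) = 0.
The prior-weighted likelihoods are 1/3 · 5/36 = 5/108, 1/3 · 1/84 = 1/252, 1/3 · 0 = 0; with total 19/378.
By Bayes' rule, P(r = 2 | data) = (5/108) / (19/378) = 35/38.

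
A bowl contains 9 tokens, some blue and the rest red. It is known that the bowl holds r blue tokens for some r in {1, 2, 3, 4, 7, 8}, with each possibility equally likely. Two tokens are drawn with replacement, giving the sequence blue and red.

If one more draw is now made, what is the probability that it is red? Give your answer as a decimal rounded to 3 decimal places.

For each hypothesis, P(data | H) works out to: P(data | r = 1) = (1/9)(8/9) = 8/81; P(data | r = 2) = (2/9)(7/9) = 14/81; P(data | r = 3) = (3/9)(6/9) = 2/9; P(data | r = 4) = (4/9)(5/9) = 20/81; P(data | r = 7) = (7/9)(2/9) = 14/81; P(data | r = 8) = (8/9)(1/9) = 8/81.
Multiplying each by its prior: 1/6 · 8/81 = 4/243, 1/6 · 14/81 = 7/243, 1/6 · 2/9 = 1/27, 1/6 · 20/81 = 10/243, 1/6 · 14/81 = 7/243, 1/6 · 8/81 = 4/243; these sum to 41/243.
Normalising, the posterior is P(r = 1 | data) = 4/41, P(r = 2 | data) = 7/41, P(r = 3 | data) = 9/41, P(r = 4 | data) = 10/41, P(r = 7 | data) = 7/41, P(r = 8 | data) = 4/41.
The predictive probability is P(red next | data) = (8/9)(4/41) + (7/9)(7/41) + (2/3)(9/41) + (5/9)(10/41) + (2/9)(7/41) + (1/9)(4/41) = 203/369.

0.550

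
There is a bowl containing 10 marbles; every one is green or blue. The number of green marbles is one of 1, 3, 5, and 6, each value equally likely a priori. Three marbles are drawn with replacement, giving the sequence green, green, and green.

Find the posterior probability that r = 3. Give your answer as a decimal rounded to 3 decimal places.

Under each hypothesis, the probability of the observed sequence is: P(data | r = 1) = (1/10)(1/10)(1/10) = 0.001; P(data | r = 3) = (3/10)(3/10)(3/10) = 0.027; P(data | r = 5) = (5/10)(5/10)(5/10) = 0.125; P(data | r = 6) = (6/10)(6/10)(6/10) = 0.216.
Multiplying each by its prior: 1/4 · 0.001 = 0.00025, 1/4 · 0.027 = 0.00675, 1/4 · 0.125 = 0.03125, 1/4 · 0.216 = 0.054; summing to 0.09225.
So P(r = 3 | data) = (0.00675) / (0.09225) = 0.073171.

0.073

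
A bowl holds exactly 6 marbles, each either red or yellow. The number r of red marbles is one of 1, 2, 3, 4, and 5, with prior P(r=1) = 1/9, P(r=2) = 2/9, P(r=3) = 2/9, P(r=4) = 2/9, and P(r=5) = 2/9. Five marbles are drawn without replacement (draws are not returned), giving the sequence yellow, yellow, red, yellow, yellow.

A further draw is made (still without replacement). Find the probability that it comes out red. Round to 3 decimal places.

Under each hypothesis, the probability of the observed sequence is: P(data | r = 1) = (5/6)(4/5)(1/4)(3/3)(2/2) = 1/6; P(data | r = 2) = (4/6)(3/5)(2/4)(2/3)(1/2) = 1/15; P(data | r = 3) = (3/6)(2/5)(3/4)(1/3)(0/2) = 0; P(data | r = 4) = (2/6)(1/5)(4/4)(0/3) = 0; P(data | r = 5) = (1/6)(0/5) = 0.
The prior-weighted likelihoods are 1/9 · 1/6 = 1/54, 2/9 · 1/15 = 2/135, 2/9 · 0 = 0, 2/9 · 0 = 0, 2/9 · 0 = 0; these sum to 1/30.
Normalising, the posterior is P(r = 1 | data) = 5/9, P(r = 2 | data) = 4/9, P(r = 3 | data) = 0, P(r = 4 | data) = 0, P(r = 5 | data) = 0.
So P(red next | data) = Σ P(red next | H) P(H | data) = (0)(5/9) + (1)(4/9) = 4/9.

0.444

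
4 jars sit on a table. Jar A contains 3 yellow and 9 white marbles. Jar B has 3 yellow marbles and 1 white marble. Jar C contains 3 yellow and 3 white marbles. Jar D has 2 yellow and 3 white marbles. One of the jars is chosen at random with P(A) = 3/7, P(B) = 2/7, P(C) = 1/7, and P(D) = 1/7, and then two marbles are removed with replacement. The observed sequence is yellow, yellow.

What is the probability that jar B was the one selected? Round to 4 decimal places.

0.6531

Under each hypothesis, the probability of the observed sequence is: P(data | jar A) = (3/12)(3/12) = 0.0625; P(data | jar B) = (3/4)(3/4) = 0.5625; P(data | jar C) = (3/6)(3/6) = 0.25; P(data | jar D) = (2/5)(2/5) = 0.16.
Multiplying each by its prior: 3/7 · 0.0625 = 0.026786, 2/7 · 0.5625 = 0.16071, 1/7 · 0.25 = 0.035714, 1/7 · 0.16 = 0.022857; summing to 0.24607.
Hence P(jar B | data) = (0.16071) / (0.24607) = 0.65312.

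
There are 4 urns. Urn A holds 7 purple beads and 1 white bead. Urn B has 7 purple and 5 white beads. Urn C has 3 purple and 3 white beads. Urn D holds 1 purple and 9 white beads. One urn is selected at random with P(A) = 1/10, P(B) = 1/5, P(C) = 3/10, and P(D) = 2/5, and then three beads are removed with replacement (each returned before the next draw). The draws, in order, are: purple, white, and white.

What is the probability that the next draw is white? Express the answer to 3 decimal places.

Compute the likelihood of the observed sequence for each case: P(data | urn A) = (7/8)(1/8)(1/8) = 0.013672; P(data | urn B) = (7/12)(5/12)(5/12) = 0.10127; P(data | urn C) = (3/6)(3/6)(3/6) = 0.125; P(data | urn D) = (1/10)(9/10)(9/10) = 0.081.
Multiplying each by its prior: 1/10 · 0.013672 = 0.0013672, 1/5 · 0.10127 = 0.020255, 3/10 · 0.125 = 0.0375, 2/5 · 0.081 = 0.0324; summing to 0.091522.
The posterior is then P(urn A | data) = 0.014938, P(urn B | data) = 0.22131, P(urn C | data) = 0.40974, P(urn D | data) = 0.35401.
The predictive probability is P(white next | data) = (1/8)(0.014938) + (5/12)(0.22131) + (1/2)(0.40974) + (9/10)(0.35401) = 0.61756.

0.618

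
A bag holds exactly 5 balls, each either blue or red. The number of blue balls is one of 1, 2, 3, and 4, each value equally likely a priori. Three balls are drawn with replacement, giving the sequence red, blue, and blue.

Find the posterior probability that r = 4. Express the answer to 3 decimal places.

0.320

The likelihood of the observed sequence under each hypothesis: P(data | r = 1) = (4/5)(1/5)(1/5) = 4/125; P(data | r = 2) = (3/5)(2/5)(2/5) = 12/125; P(data | r = 3) = (2/5)(3/5)(3/5) = 18/125; P(data | r = 4) = (1/5)(4/5)(4/5) = 16/125.
Multiplying each by its prior: 1/4 · 4/125 = 1/125, 1/4 · 12/125 = 3/125, 1/4 · 18/125 = 9/250, 1/4 · 16/125 = 4/125; summing to 1/10.
By Bayes' rule, P(r = 4 | data) = (4/125) / (1/10) = 8/25.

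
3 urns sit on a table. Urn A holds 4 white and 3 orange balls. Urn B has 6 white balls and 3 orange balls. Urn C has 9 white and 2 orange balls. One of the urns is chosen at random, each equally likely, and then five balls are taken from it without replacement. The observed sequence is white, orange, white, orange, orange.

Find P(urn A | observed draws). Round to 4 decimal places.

Under each hypothesis, the probability of the observed sequence is: P(data | urn A) = (4/7)(3/6)(3/5)(2/4)(1/3) = 0.028571; P(data | urn B) = (6/9)(3/8)(5/7)(2/6)(1/5) = 0.011905; P(data | urn C) = (9/11)(2/10)(8/9)(1/8)(0/7) = 0.
Weighting by the prior gives 1/3 · 0.028571 = 0.0095238, 1/3 · 0.011905 = 0.0039683, 1/3 · 0 = 0; with total 0.013492.
So P(urn A | data) = (0.0095238) / (0.013492) = 0.70588.

0.7059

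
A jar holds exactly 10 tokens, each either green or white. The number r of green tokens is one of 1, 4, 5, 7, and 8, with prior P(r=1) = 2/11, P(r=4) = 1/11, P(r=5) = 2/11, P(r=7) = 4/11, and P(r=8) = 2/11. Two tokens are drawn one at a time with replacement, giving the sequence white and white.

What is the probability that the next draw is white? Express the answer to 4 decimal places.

0.7014

The likelihood of the observed sequence under each hypothesis: P(data | r = 1) = (9/10)(9/10) = 81/100; P(data | r = 4) = (6/10)(6/10) = 9/25; P(data | r = 5) = (5/10)(5/10) = 1/4; P(data | r = 7) = (3/10)(3/10) = 9/100; P(data | r = 8) = (2/10)(2/10) = 1/25.
Weighting by the prior gives 2/11 · 81/100 = 81/550, 1/11 · 9/25 = 9/275, 2/11 · 1/4 = 1/22, 4/11 · 9/100 = 9/275, 2/11 · 1/25 = 2/275; these sum to 73/275.
Normalising, the posterior is P(r = 1 | data) = 81/146, P(r = 4 | data) = 9/73, P(r = 5 | data) = 25/146, P(r = 7 | data) = 9/73, P(r = 8 | data) = 2/73.
Averaging over the posterior, P(white next | data) = (9/10)(81/146) + (3/5)(9/73) + (1/2)(25/146) + (3/10)(9/73) + (1/5)(2/73) = 256/365.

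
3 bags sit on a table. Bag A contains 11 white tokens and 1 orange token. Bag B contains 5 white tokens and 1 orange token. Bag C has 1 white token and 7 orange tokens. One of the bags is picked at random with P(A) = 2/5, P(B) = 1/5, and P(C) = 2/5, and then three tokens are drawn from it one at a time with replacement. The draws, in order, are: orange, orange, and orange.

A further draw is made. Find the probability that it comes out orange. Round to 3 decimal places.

0.872

Compute the likelihood of the observed sequence for each case: P(data | bag A) = (1/12)(1/12)(1/12) = 0.0005787; P(data | bag B) = (1/6)(1/6)(1/6) = 0.0046296; P(data | bag C) = (7/8)(7/8)(7/8) = 0.66992.
The prior-weighted likelihoods are 2/5 · 0.0005787 = 0.00023148, 1/5 · 0.0046296 = 0.00092593, 2/5 · 0.66992 = 0.26797; these sum to 0.26913.
Dividing through by the total gives posterior P(bag A | data) = 0.00086012, P(bag B | data) = 0.0034405, P(bag C | data) = 0.9957.
So P(orange next | data) = Σ P(orange next | H) P(H | data) = (1/12)(0.00086012) + (1/6)(0.0034405) + (7/8)(0.9957) = 0.87188.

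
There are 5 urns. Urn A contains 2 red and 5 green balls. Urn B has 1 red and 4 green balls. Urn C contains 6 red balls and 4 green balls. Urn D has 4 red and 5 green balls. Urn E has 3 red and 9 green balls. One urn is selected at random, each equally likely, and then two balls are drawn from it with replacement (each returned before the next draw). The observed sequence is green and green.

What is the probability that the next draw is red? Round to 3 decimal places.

0.297

Compute the likelihood of the observed sequence for each case: P(data | urn A) = (5/7)(5/7) = 0.5102; P(data | urn B) = (4/5)(4/5) = 0.64; P(data | urn C) = (4/10)(4/10) = 0.16; P(data | urn D) = (5/9)(5/9) = 0.30864; P(data | urn E) = (9/12)(9/12) = 0.5625.
Multiplying each by its prior: 1/5 · 0.5102 = 0.10204, 1/5 · 0.64 = 0.128, 1/5 · 0.16 = 0.032, 1/5 · 0.30864 = 0.061728, 1/5 · 0.5625 = 0.1125; summing to 0.43627.
Normalising, the posterior is P(urn A | data) = 0.23389, P(urn B | data) = 0.2934, P(urn C | data) = 0.073349, P(urn D | data) = 0.14149, P(urn E | data) = 0.25787.
Averaging over the posterior, P(red next | data) = (2/7)(0.23389) + (1/5)(0.2934) + (3/5)(0.073349) + (4/9)(0.14149) + (1/4)(0.25787) = 0.29687.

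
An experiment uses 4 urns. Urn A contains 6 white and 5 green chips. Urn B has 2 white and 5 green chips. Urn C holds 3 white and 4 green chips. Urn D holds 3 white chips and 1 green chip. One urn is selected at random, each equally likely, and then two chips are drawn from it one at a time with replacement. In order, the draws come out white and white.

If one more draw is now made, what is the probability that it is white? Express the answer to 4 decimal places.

Compute the likelihood of the observed sequence for each case: P(data | urn A) = (6/11)(6/11) = 0.29752; P(data | urn B) = (2/7)(2/7) = 0.081633; P(data | urn C) = (3/7)(3/7) = 0.18367; P(data | urn D) = (3/4)(3/4) = 0.5625.
Multiplying each by its prior: 1/4 · 0.29752 = 0.07438, 1/4 · 0.081633 = 0.020408, 1/4 · 0.18367 = 0.045918, 1/4 · 0.5625 = 0.14062; summing to 0.28133.
The posterior is then P(urn A | data) = 0.26439, P(urn B | data) = 0.072541, P(urn C | data) = 0.16322, P(urn D | data) = 0.49985.
Averaging over the posterior, P(white next | data) = (6/11)(0.26439) + (2/7)(0.072541) + (3/7)(0.16322) + (3/4)(0.49985) = 0.60978.

0.6098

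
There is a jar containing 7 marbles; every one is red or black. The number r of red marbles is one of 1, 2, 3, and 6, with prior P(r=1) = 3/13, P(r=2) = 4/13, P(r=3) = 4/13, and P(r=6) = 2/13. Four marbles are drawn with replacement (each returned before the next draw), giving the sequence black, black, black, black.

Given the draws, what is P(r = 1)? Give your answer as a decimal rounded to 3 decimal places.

For each hypothesis, P(data | H) works out to: P(data | r = 1) = (6/7)(6/7)(6/7)(6/7) = 0.53978; P(data | r = 2) = (5/7)(5/7)(5/7)(5/7) = 0.26031; P(data | r = 3) = (4/7)(4/7)(4/7)(4/7) = 0.10662; P(data | r = 6) = (1/7)(1/7)(1/7)(1/7) = 0.00041649.
Multiplying each by its prior: 3/13 · 0.53978 = 0.12456, 4/13 · 0.26031 = 0.080095, 4/13 · 0.10662 = 0.032807, 2/13 · 0.00041649 = 6.4076e-05; with total 0.23753.
Hence P(r = 1 | data) = (0.12456) / (0.23753) = 0.52441.

0.524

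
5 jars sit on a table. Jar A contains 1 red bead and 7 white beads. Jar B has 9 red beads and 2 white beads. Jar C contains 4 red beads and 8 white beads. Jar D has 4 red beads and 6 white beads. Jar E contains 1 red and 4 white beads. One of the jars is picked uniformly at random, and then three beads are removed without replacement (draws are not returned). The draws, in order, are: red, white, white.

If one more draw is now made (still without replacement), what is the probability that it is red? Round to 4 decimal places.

Under each hypothesis, the probability of the observed sequence is: P(data | jar A) = (1/8)(7/7)(6/6) = 0.125; P(data | jar B) = (9/11)(2/10)(1/9) = 0.018182; P(data | jar C) = (4/12)(8/11)(7/10) = 0.1697; P(data | jar D) = (4/10)(6/9)(5/8) = 0.16667; P(data | jar E) = (1/5)(4/4)(3/3) = 0.2.
The prior-weighted likelihoods are 1/5 · 0.125 = 0.025, 1/5 · 0.018182 = 0.0036364, 1/5 · 0.1697 = 0.033939, 1/5 · 0.16667 = 0.033333, 1/5 · 0.2 = 0.04; these sum to 0.13591.
Dividing through by the total gives posterior P(jar A | data) = 0.18395, P(jar B | data) = 0.026756, P(jar C | data) = 0.24972, P(jar D | data) = 0.24526, P(jar E | data) = 0.29431.
The predictive probability is P(red next | data) = (0)(0.18395) + (1)(0.026756) + (1/3)(0.24972) + (3/7)(0.24526) + (0)(0.29431) = 0.21511.

0.2151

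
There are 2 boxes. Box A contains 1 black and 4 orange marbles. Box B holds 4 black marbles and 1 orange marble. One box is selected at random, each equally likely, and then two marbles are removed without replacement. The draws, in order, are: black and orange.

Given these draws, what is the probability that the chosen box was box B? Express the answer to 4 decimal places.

0.5000

Under each hypothesis, the probability of the observed sequence is: P(data | box A) = (1/5)(4/4) = 1/5; P(data | box B) = (4/5)(1/4) = 1/5.
Multiplying each by its prior: 1/2 · 1/5 = 1/10, 1/2 · 1/5 = 1/10; these sum to 1/5.
Therefore the posterior P(box B | data) = (1/10) / (1/5) = 1/2.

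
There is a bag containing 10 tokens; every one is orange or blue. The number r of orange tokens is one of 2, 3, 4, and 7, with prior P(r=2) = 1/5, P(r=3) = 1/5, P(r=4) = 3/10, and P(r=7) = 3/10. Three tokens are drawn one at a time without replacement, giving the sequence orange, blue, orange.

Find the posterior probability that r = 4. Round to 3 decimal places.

0.304

Under each hypothesis, the probability of the observed sequence is: P(data | r = 2) = (2/10)(8/9)(1/8) = 1/45; P(data | r = 3) = (3/10)(7/9)(2/8) = 7/120; P(data | r = 4) = (4/10)(6/9)(3/8) = 1/10; P(data | r = 7) = (7/10)(3/9)(6/8) = 7/40.
Weighting by the prior gives 1/5 · 1/45 = 1/225, 1/5 · 7/120 = 7/600, 3/10 · 1/10 = 3/100, 3/10 · 7/40 = 21/400; these sum to 71/720.
Hence P(r = 4 | data) = (3/100) / (71/720) = 108/355.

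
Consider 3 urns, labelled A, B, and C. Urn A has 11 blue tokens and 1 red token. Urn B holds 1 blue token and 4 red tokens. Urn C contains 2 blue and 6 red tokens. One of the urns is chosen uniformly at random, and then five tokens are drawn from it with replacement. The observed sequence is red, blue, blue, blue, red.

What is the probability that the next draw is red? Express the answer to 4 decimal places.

0.5781

Compute the likelihood of the observed sequence for each case: P(data | urn A) = (1/12)(11/12)(11/12)(11/12)(1/12) = 0.005349; P(data | urn B) = (4/5)(1/5)(1/5)(1/5)(4/5) = 0.00512; P(data | urn C) = (6/8)(2/8)(2/8)(2/8)(6/8) = 0.0087891.
Weighting by the prior gives 1/3 · 0.005349 = 0.001783, 1/3 · 0.00512 = 0.0017067, 1/3 · 0.0087891 = 0.0029297; with total 0.0064194.
Normalising, the posterior is P(urn A | data) = 0.27775, P(urn B | data) = 0.26586, P(urn C | data) = 0.45638.
So P(red next | data) = Σ P(red next | H) P(H | data) = (1/12)(0.27775) + (4/5)(0.26586) + (3/4)(0.45638) = 0.57812.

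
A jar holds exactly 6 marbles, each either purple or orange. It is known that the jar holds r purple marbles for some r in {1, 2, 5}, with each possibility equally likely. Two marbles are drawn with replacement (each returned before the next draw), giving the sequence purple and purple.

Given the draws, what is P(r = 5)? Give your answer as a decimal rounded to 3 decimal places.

0.833

Under each hypothesis, the probability of the observed sequence is: P(data | r = 1) = (1/6)(1/6) = 1/36; P(data | r = 2) = (2/6)(2/6) = 1/9; P(data | r = 5) = (5/6)(5/6) = 25/36.
Multiplying each by its prior: 1/3 · 1/36 = 1/108, 1/3 · 1/9 = 1/27, 1/3 · 25/36 = 25/108; these sum to 5/18.
Therefore the posterior P(r = 5 | data) = (25/108) / (5/18) = 5/6.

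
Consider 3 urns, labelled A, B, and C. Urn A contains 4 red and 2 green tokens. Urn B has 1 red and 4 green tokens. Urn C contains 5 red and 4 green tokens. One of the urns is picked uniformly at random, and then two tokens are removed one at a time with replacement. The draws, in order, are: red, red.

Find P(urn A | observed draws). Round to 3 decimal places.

The likelihood of the observed sequence under each hypothesis: P(data | urn A) = (4/6)(4/6) = 0.44444; P(data | urn B) = (1/5)(1/5) = 0.04; P(data | urn C) = (5/9)(5/9) = 0.30864.
The prior-weighted likelihoods are 1/3 · 0.44444 = 0.14815, 1/3 · 0.04 = 0.013333, 1/3 · 0.30864 = 0.10288; these sum to 0.26436.
Therefore the posterior P(urn A | data) = (0.14815) / (0.26436) = 0.5604.

0.560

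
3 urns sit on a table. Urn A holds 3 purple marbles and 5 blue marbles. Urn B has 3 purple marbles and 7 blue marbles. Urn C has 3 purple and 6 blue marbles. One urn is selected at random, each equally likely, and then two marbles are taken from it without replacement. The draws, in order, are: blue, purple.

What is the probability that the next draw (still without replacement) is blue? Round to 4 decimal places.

For each hypothesis, P(data | H) works out to: P(data | urn A) = (5/8)(3/7) = 0.26786; P(data | urn B) = (7/10)(3/9) = 0.23333; P(data | urn C) = (6/9)(3/8) = 0.25.
Multiplying each by its prior: 1/3 · 0.26786 = 0.089286, 1/3 · 0.23333 = 0.077778, 1/3 · 0.25 = 0.083333; with total 0.2504.
Dividing through by the total gives posterior P(urn A | data) = 0.35658, P(urn B | data) = 0.31062, P(urn C | data) = 0.33281.
Averaging over the posterior, P(blue next | data) = (2/3)(0.35658) + (3/4)(0.31062) + (5/7)(0.33281) = 0.7084.

0.7084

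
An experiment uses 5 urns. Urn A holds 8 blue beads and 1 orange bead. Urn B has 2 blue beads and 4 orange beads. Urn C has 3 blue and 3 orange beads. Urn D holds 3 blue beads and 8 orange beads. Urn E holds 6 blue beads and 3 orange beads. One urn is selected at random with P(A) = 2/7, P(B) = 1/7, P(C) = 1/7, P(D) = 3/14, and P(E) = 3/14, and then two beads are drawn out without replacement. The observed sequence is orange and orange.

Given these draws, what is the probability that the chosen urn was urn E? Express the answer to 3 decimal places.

0.084

Under each hypothesis, the probability of the observed sequence is: P(data | urn A) = (1/9)(0/8) = 0; P(data | urn B) = (4/6)(3/5) = 2/5; P(data | urn C) = (3/6)(2/5) = 1/5; P(data | urn D) = (8/11)(7/10) = 28/55; P(data | urn E) = (3/9)(2/8) = 1/12.
The prior-weighted likelihoods are 2/7 · 0 = 0, 1/7 · 2/5 = 2/35, 1/7 · 1/5 = 1/35, 3/14 · 28/55 = 6/55, 3/14 · 1/12 = 1/56; these sum to 131/616.
Therefore the posterior P(urn E | data) = (1/56) / (131/616) = 11/131.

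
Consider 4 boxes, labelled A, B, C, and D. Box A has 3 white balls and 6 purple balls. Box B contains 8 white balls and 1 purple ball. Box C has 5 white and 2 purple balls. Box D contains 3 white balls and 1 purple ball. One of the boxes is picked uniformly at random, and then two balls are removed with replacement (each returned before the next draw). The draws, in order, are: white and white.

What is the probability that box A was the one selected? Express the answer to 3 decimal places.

Under each hypothesis, the probability of the observed sequence is: P(data | box A) = (3/9)(3/9) = 0.11111; P(data | box B) = (8/9)(8/9) = 0.79012; P(data | box C) = (5/7)(5/7) = 0.5102; P(data | box D) = (3/4)(3/4) = 0.5625.
Multiplying each by its prior: 1/4 · 0.11111 = 0.027778, 1/4 · 0.79012 = 0.19753, 1/4 · 0.5102 = 0.12755, 1/4 · 0.5625 = 0.14062; these sum to 0.49348.
So P(box A | data) = (0.027778) / (0.49348) = 0.056289.

0.056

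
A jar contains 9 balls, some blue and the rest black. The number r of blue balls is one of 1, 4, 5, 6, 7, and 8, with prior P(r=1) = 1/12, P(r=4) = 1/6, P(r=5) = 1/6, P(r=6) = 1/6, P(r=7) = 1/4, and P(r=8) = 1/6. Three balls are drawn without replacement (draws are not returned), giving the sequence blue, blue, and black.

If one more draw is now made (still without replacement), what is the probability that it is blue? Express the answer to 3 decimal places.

The likelihood of the observed sequence under each hypothesis: P(data | r = 1) = (1/9)(0/8) = 0; P(data | r = 4) = (4/9)(3/8)(5/7) = 5/42; P(data | r = 5) = (5/9)(4/8)(4/7) = 10/63; P(data | r = 6) = (6/9)(5/8)(3/7) = 5/28; P(data | r = 7) = (7/9)(6/8)(2/7) = 1/6; P(data | r = 8) = (8/9)(7/8)(1/7) = 1/9.
Weighting by the prior gives 1/12 · 0 = 0, 1/6 · 5/42 = 5/252, 1/6 · 10/63 = 5/189, 1/6 · 5/28 = 5/168, 1/4 · 1/6 = 1/24, 1/6 · 1/9 = 1/54; summing to 103/756.
Dividing through by the total gives posterior P(r = 1 | data) = 0, P(r = 4 | data) = 15/103, P(r = 5 | data) = 20/103, P(r = 6 | data) = 45/206, P(r = 7 | data) = 63/206, P(r = 8 | data) = 14/103.
So P(blue next | data) = Σ P(blue next | H) P(H | data) = (1/3)(15/103) + (1/2)(20/103) + (2/3)(45/206) + (5/6)(63/206) + (1)(14/103) = 281/412.

0.682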